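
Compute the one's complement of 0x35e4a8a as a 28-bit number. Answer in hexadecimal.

Each hex digit d becomes f−d:
  3→c, 5→a, e→1, 4→b, a→5, 8→7, a→5

0xca1b575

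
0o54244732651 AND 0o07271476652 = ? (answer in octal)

AND each oct digit independently (no carries):
  5&0=0, 4&7=4, 2&2=2, 4&7=4, 4&1=0, 7&4=4, 3&7=3, 2&6=2, 6&6=6, 5&5=5, 1&2=0

0o04240432650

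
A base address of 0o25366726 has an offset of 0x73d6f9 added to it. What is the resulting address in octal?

0o62342317

0x73d6f9 = 0o34753371 in octal.
Add column by column in base 8, right to left:
  6+1 = 7
  2+7 = 1 carry 1
  7+3+1 = 3 carry 1
  6+3+1 = 2 carry 1
  6+5+1 = 4 carry 1
  3+7+1 = 3 carry 1
  5+4+1 = 2 carry 1
  2+3+1 = 6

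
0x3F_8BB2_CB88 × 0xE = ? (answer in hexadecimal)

0x379A3C72170

Multiply each base-16 digit by 14, carrying:
  8×14 = 112 → write 0 carry 7
  8×14+7 = 119 → write 7 carry 7
  B×14+7 = 161 → write 1 carry 10
  C×14+10 = 178 → write 2 carry 11
  2×14+11 = 39 → write 7 carry 2
  B×14+2 = 156 → write C carry 9
  B×14+9 = 163 → write 3 carry 10
  8×14+10 = 122 → write A carry 7
  F×14+7 = 217 → write 9 carry 13
  3×14+13 = 55 → write 7 carry 3
  remaining carry: 3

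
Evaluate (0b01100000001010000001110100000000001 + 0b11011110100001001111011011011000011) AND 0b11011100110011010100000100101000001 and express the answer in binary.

0b11100100011010000000100001000000

Add column by column in base 2, right to left:
  1+1 = 0 carry 1
  0+1+1 = 0 carry 1
  0+0+1 = 1
  0+0 = 0
  0+0 = 0
  0+0 = 0
  0+1 = 1
  0+1 = 1
  0+0 = 0
  0+1 = 1
  0+1 = 1
  1+0 = 1
  0+1 = 1
  1+1 = 0 carry 1
  1+0+1 = 0 carry 1
  1+1+1 = 1 carry 1
  0+1+1 = 0 carry 1
  0+1+1 = 0 carry 1
  0+1+1 = 0 carry 1
  0+0+1 = 1
  0+0 = 0
  0+1 = 1
  1+0 = 1
  0+0 = 0
  1+0 = 1
  0+0 = 0
  0+1 = 1
  0+0 = 0
  0+1 = 1
  0+1 = 1
  0+1 = 1
  0+1 = 1
  1+0 = 1
  1+1 = 0 carry 1
  0+1+1 = 0 carry 1
  final carry 1
Sum = 0b100111110101011010001001111011000100; now AND with 0b11011100110011010100000100101000001:
  100111110101011010001001111011000100
& 011011100110011010100000100101000001
= 000011100100011010000000100001000000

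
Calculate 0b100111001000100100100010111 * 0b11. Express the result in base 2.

Multiply each base-2 digit by 3, carrying:
  1×3 = 3 → write 1 carry 1
  1×3+1 = 4 → write 0 carry 2
  1×3+2 = 5 → write 1 carry 2
  0×3+2 = 2 → write 0 carry 1
  1×3+1 = 4 → write 0 carry 2
  0×3+2 = 2 → write 0 carry 1
  0×3+1 = 1 → write 1
  0×3 = 0 → write 0
  1×3 = 3 → write 1 carry 1
  0×3+1 = 1 → write 1
  0×3 = 0 → write 0
  1×3 = 3 → write 1 carry 1
  0×3+1 = 1 → write 1
  0×3 = 0 → write 0
  1×3 = 3 → write 1 carry 1
  0×3+1 = 1 → write 1
  0×3 = 0 → write 0
  0×3 = 0 → write 0
  1×3 = 3 → write 1 carry 1
  0×3+1 = 1 → write 1
  0×3 = 0 → write 0
  1×3 = 3 → write 1 carry 1
  1×3+1 = 4 → write 0 carry 2
  1×3+2 = 5 → write 1 carry 2
  0×3+2 = 2 → write 0 carry 1
  0×3+1 = 1 → write 1
  1×3 = 3 → write 1 carry 1
  remaining carry: 1

0b1110101011001101101101000101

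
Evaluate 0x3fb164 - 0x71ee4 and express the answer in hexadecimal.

0x389280

Subtract column by column in base 16:
  4-4 → 0
  6-e → 8 (borrow)
  1-e-1 → 2 (borrow)
  b-1-1 → 9
  f-7 → 8
  3-0 → 3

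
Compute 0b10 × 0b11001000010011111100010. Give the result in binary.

0b110010000100111111000100

Multiply each base-2 digit by 2, carrying:
  0×2 = 0 → write 0
  1×2 = 2 → write 0 carry 1
  0×2+1 = 1 → write 1
  0×2 = 0 → write 0
  0×2 = 0 → write 0
  1×2 = 2 → write 0 carry 1
  1×2+1 = 3 → write 1 carry 1
  1×2+1 = 3 → write 1 carry 1
  1×2+1 = 3 → write 1 carry 1
  1×2+1 = 3 → write 1 carry 1
  1×2+1 = 3 → write 1 carry 1
  0×2+1 = 1 → write 1
  0×2 = 0 → write 0
  1×2 = 2 → write 0 carry 1
  0×2+1 = 1 → write 1
  0×2 = 0 → write 0
  0×2 = 0 → write 0
  0×2 = 0 → write 0
  1×2 = 2 → write 0 carry 1
  0×2+1 = 1 → write 1
  0×2 = 0 → write 0
  1×2 = 2 → write 0 carry 1
  1×2+1 = 3 → write 1 carry 1
  remaining carry: 1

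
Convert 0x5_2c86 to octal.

0o1226206

Expand each hex digit to 4 bits: 5=0101 2=0010 c=1100 8=1000 6=0110.
Group the bits in threes: 001 010 010 110 010 000 110 → 1226206.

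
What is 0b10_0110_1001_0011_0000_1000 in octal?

Group the bits in threes: 001 001 101 001 001 100 001 000 → 11511410.

0o11511410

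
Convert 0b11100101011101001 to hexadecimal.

Group the bits into nibbles: 0001 1100 1010 1110 1001 → 1cae9.

0x1cae9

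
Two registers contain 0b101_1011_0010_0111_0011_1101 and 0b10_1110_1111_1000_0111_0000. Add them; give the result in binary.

0b100010100001111110101101

Add column by column in base 2, right to left:
  1+0 = 1
  0+0 = 0
  1+0 = 1
  1+0 = 1
  1+1 = 0 carry 1
  1+1+1 = 1 carry 1
  0+1+1 = 0 carry 1
  0+0+1 = 1
  1+0 = 1
  1+0 = 1
  1+0 = 1
  0+1 = 1
  0+1 = 1
  1+1 = 0 carry 1
  0+1+1 = 0 carry 1
  0+1+1 = 0 carry 1
  1+0+1 = 0 carry 1
  1+1+1 = 1 carry 1
  0+1+1 = 0 carry 1
  1+1+1 = 1 carry 1
  1+0+1 = 0 carry 1
  0+1+1 = 0 carry 1
  1+0+1 = 0 carry 1
  final carry 1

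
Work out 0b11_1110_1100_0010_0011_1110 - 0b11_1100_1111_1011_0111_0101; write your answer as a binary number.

Subtract column by column in base 2:
  0-1 → 1 (borrow)
  1-0-1 → 0
  1-1 → 0
  1-0 → 1
  1-1 → 0
  1-1 → 0
  0-1 → 1 (borrow)
  0-0-1 → 1 (borrow)
  0-1-1 → 0 (borrow)
  1-1-1 → 1 (borrow)
  0-0-1 → 1 (borrow)
  0-1-1 → 0 (borrow)
  0-1-1 → 0 (borrow)
  0-1-1 → 0 (borrow)
  1-1-1 → 1 (borrow)
  1-1-1 → 1 (borrow)
  0-0-1 → 1 (borrow)
  1-0-1 → 0
  1-1 → 0
  1-1 → 0
  1-1 → 0
  1-1 → 0

0b11100011011001001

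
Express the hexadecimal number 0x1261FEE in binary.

Expand each hex digit to 4 bits: 1=0001 2=0010 6=0110 1=0001 F=1111 E=1110 E=1110.

0b1001001100001111111101110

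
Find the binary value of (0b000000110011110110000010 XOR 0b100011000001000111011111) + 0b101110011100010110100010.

First 0b000000110011110110000010 XOR 0b100011000001000111011111 = 0b100011110010110001011101.
Add column by column in base 2, right to left:
  1+0 = 1
  0+1 = 1
  1+0 = 1
  1+0 = 1
  1+0 = 1
  0+1 = 1
  1+0 = 1
  0+1 = 1
  0+1 = 1
  0+0 = 0
  1+1 = 0 carry 1
  1+0+1 = 0 carry 1
  0+0+1 = 1
  1+0 = 1
  0+1 = 1
  0+1 = 1
  1+1 = 0 carry 1
  1+0+1 = 0 carry 1
  1+0+1 = 0 carry 1
  1+1+1 = 1 carry 1
  0+1+1 = 0 carry 1
  0+1+1 = 0 carry 1
  0+0+1 = 1
  1+1 = 0 carry 1
  final carry 1

0b1010010001111000111111111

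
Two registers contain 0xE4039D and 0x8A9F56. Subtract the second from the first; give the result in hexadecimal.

0x596447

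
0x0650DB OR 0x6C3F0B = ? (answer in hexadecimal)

OR each hex digit independently (no carries):
  0|6=6, 6|C=E, 5|3=7, 0|F=F, D|0=D, B|B=B

0x6E7FDB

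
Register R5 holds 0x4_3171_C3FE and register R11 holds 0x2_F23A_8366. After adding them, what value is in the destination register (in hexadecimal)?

Add column by column in base 16, right to left:
  E+6 = 4 carry 1
  F+6+1 = 6 carry 1
  3+3+1 = 7
  C+8 = 4 carry 1
  1+A+1 = C
  7+3 = A
  1+2 = 3
  3+F = 2 carry 1
  4+2+1 = 7

0x723AC4764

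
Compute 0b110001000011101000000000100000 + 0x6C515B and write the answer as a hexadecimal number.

0b110001000011101000000000100000 = 0x310E8020 in hexadecimal.
Add column by column in base 16, right to left:
  0+B = B
  2+5 = 7
  0+1 = 1
  8+5 = D
  E+C = A carry 1
  0+6+1 = 7
  1+0 = 1
  3+0 = 3

0x317AD17B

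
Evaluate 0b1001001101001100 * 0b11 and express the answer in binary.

Multiply each base-2 digit by 3, carrying:
  0×3 = 0 → write 0
  0×3 = 0 → write 0
  1×3 = 3 → write 1 carry 1
  1×3+1 = 4 → write 0 carry 2
  0×3+2 = 2 → write 0 carry 1
  0×3+1 = 1 → write 1
  1×3 = 3 → write 1 carry 1
  0×3+1 = 1 → write 1
  1×3 = 3 → write 1 carry 1
  1×3+1 = 4 → write 0 carry 2
  0×3+2 = 2 → write 0 carry 1
  0×3+1 = 1 → write 1
  1×3 = 3 → write 1 carry 1
  0×3+1 = 1 → write 1
  0×3 = 0 → write 0
  1×3 = 3 → write 1 carry 1
  remaining carry: 1

0b11011100111100100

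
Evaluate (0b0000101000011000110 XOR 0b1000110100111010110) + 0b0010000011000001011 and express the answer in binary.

First 0b0000101000011000110 XOR 0b1000110100111010110 = 0b1000011100100010000.
Add column by column in base 2, right to left:
  0+1 = 1
  0+1 = 1
  0+0 = 0
  0+1 = 1
  1+0 = 1
  0+0 = 0
  0+0 = 0
  0+0 = 0
  1+0 = 1
  0+1 = 1
  0+1 = 1
  1+0 = 1
  1+0 = 1
  1+0 = 1
  0+0 = 0
  0+0 = 0
  0+1 = 1
  0+0 = 0
  1+0 = 1

0b1010011111100011011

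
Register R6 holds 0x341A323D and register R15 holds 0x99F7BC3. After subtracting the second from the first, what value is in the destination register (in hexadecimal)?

Subtract column by column in base 16:
  D-3 → A
  3-C → 7 (borrow)
  2-B-1 → 6 (borrow)
  3-7-1 → B (borrow)
  A-F-1 → A (borrow)
  1-9-1 → 7 (borrow)
  4-9-1 → A (borrow)
  3-0-1 → 2

0x2A7AB67A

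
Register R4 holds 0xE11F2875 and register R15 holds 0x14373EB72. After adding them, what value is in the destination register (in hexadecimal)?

0x2249313E7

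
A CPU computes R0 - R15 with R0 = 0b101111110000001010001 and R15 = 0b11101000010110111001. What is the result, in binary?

0b10010101101010011000

Subtract column by column in base 2:
  1-1 → 0
  0-0 → 0
  0-0 → 0
  0-1 → 1 (borrow)
  1-1-1 → 1 (borrow)
  0-1-1 → 0 (borrow)
  1-0-1 → 0
  0-1 → 1 (borrow)
  0-1-1 → 0 (borrow)
  0-0-1 → 1 (borrow)
  0-1-1 → 0 (borrow)
  0-0-1 → 1 (borrow)
  0-0-1 → 1 (borrow)
  1-0-1 → 0
  1-0 → 1
  1-1 → 0
  1-0 → 1
  1-1 → 0
  1-1 → 0
  0-1 → 1 (borrow)
  1-0-1 → 0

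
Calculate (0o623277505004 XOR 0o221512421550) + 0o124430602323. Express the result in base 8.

First 0o623277505004 XOR 0o221512421550 = 0o402765124554.
Add column by column in base 8, right to left:
  4+3 = 7
  5+2 = 7
  5+3 = 0 carry 1
  4+2+1 = 7
  2+0 = 2
  1+6 = 7
  5+0 = 5
  6+3 = 1 carry 1
  7+4+1 = 4 carry 1
  2+4+1 = 7
  0+2 = 2
  4+1 = 5

0o527415727077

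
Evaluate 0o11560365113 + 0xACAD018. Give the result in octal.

0o13043135143

0xACAD018 = 0o1262550030 in octal.
Add column by column in base 8, right to left:
  3+0 = 3
  1+3 = 4
  1+0 = 1
  5+0 = 5
  6+5 = 3 carry 1
  3+5+1 = 1 carry 1
  0+2+1 = 3
  6+6 = 4 carry 1
  5+2+1 = 0 carry 1
  1+1+1 = 3
  1+0 = 1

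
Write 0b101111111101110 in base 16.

0x5FEE

Group the bits into nibbles: 0101 1111 1110 1110 → 5FEE.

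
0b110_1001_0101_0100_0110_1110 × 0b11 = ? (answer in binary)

Multiply each base-2 digit by 3, carrying:
  0×3 = 0 → write 0
  1×3 = 3 → write 1 carry 1
  1×3+1 = 4 → write 0 carry 2
  1×3+2 = 5 → write 1 carry 2
  0×3+2 = 2 → write 0 carry 1
  1×3+1 = 4 → write 0 carry 2
  1×3+2 = 5 → write 1 carry 2
  0×3+2 = 2 → write 0 carry 1
  0×3+1 = 1 → write 1
  0×3 = 0 → write 0
  1×3 = 3 → write 1 carry 1
  0×3+1 = 1 → write 1
  1×3 = 3 → write 1 carry 1
  0×3+1 = 1 → write 1
  1×3 = 3 → write 1 carry 1
  0×3+1 = 1 → write 1
  1×3 = 3 → write 1 carry 1
  0×3+1 = 1 → write 1
  0×3 = 0 → write 0
  1×3 = 3 → write 1 carry 1
  0×3+1 = 1 → write 1
  1×3 = 3 → write 1 carry 1
  1×3+1 = 4 → write 0 carry 2
  remaining carry: 10

0b1001110111111110101001010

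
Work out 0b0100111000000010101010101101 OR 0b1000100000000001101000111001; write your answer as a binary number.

0b1100111000000011101010111101

OR bit by bit (1 where either bit is 1):
  0100111000000010101010101101
| 1000100000000001101000111001
= 1100111000000011101010111101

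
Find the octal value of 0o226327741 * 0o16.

Multiply each base-8 digit by 14, carrying:
  1×14 = 14 → write 6 carry 1
  4×14+1 = 57 → write 1 carry 7
  7×14+7 = 105 → write 1 carry 13
  7×14+13 = 111 → write 7 carry 13
  2×14+13 = 41 → write 1 carry 5
  3×14+5 = 47 → write 7 carry 5
  6×14+5 = 89 → write 1 carry 11
  2×14+11 = 39 → write 7 carry 4
  2×14+4 = 32 → write 0 carry 4
  remaining carry: 4

0o4071717116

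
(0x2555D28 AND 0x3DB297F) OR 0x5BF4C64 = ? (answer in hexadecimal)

0x7FF4D6C

0x2555D28 AND 0x3DB297F = 0x2510928.
Then OR with 0x5BF4C64.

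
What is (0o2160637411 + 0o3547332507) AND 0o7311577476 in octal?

Add column by column in base 8, right to left:
  1+7 = 0 carry 1
  1+0+1 = 2
  4+5 = 1 carry 1
  7+2+1 = 2 carry 1
  3+3+1 = 7
  6+3 = 1 carry 1
  0+7+1 = 0 carry 1
  6+4+1 = 3 carry 1
  1+5+1 = 7
  2+3 = 5
Sum = 0o5730172120; now AND with 0o7311577476:
  5&7=5, 7&3=3, 3&1=1, 0&1=0, 1&5=1, 7&7=7, 2&7=2, 1&4=0, 2&7=2, 0&6=0

0o5310172020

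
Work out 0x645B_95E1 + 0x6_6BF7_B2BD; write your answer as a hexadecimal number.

Add column by column in base 16, right to left:
  1+D = E
  E+B = 9 carry 1
  5+2+1 = 8
  9+B = 4 carry 1
  B+7+1 = 3 carry 1
  5+F+1 = 5 carry 1
  4+B+1 = 0 carry 1
  6+6+1 = D
  0+6 = 6

0x6D053489E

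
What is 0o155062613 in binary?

0b1101101000110010110001011

Each octal digit is 3 bits: 1=001 5=101 5=101 0=000 6=110 2=010 6=110 1=001 3=011.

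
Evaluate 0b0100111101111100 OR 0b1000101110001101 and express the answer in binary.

OR bit by bit (1 where either bit is 1):
  0100111101111100
| 1000101110001101
= 1100111111111101

0b1100111111111101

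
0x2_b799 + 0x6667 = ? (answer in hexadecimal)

Add column by column in base 16, right to left:
  9+7 = 0 carry 1
  9+6+1 = 0 carry 1
  7+6+1 = e
  b+6 = 1 carry 1
  2+0+1 = 3

0x31e00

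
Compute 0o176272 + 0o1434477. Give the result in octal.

Add column by column in base 8, right to left:
  2+7 = 1 carry 1
  7+7+1 = 7 carry 1
  2+4+1 = 7
  6+4 = 2 carry 1
  7+3+1 = 3 carry 1
  1+4+1 = 6
  0+1 = 1

0o1632771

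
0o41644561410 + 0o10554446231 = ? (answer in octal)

Add column by column in base 8, right to left:
  0+1 = 1
  1+3 = 4
  4+2 = 6
  1+6 = 7
  6+4 = 2 carry 1
  5+4+1 = 2 carry 1
  4+4+1 = 1 carry 1
  4+5+1 = 2 carry 1
  6+5+1 = 4 carry 1
  1+0+1 = 2
  4+1 = 5

0o52421227641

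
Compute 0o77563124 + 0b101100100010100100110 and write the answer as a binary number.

0o77563124 = 0b111111101110011001010100 in binary.
Add column by column in base 2, right to left:
  0+0 = 0
  0+1 = 1
  1+1 = 0 carry 1
  0+0+1 = 1
  1+0 = 1
  0+1 = 1
  1+0 = 1
  0+0 = 0
  0+1 = 1
  1+0 = 1
  1+1 = 0 carry 1
  0+0+1 = 1
  0+0 = 0
  1+0 = 1
  1+1 = 0 carry 1
  1+0+1 = 0 carry 1
  0+0+1 = 1
  1+1 = 0 carry 1
  1+1+1 = 1 carry 1
  1+0+1 = 0 carry 1
  1+1+1 = 1 carry 1
  1+0+1 = 0 carry 1
  1+0+1 = 0 carry 1
  1+0+1 = 0 carry 1
  final carry 1

0b1000101010010101101111010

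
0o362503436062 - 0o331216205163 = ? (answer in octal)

0o31265230677

Subtract column by column in base 8:
  2-3 → 7 (borrow)
  6-6-1 → 7 (borrow)
  0-1-1 → 6 (borrow)
  6-5-1 → 0
  3-0 → 3
  4-2 → 2
  3-6 → 5 (borrow)
  0-1-1 → 6 (borrow)
  5-2-1 → 2
  2-1 → 1
  6-3 → 3
  3-3 → 0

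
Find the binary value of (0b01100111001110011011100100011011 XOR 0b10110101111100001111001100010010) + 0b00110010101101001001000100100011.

First 0b01100111001110011011100100011011 XOR 0b10110101111100001111001100010010 = 0b11010010110010010100101000001001.
Add column by column in base 2, right to left:
  1+1 = 0 carry 1
  0+1+1 = 0 carry 1
  0+0+1 = 1
  1+0 = 1
  0+0 = 0
  0+1 = 1
  0+0 = 0
  0+0 = 0
  0+1 = 1
  1+0 = 1
  0+0 = 0
  1+0 = 1
  0+1 = 1
  0+0 = 0
  1+0 = 1
  0+1 = 1
  1+0 = 1
  0+0 = 0
  0+1 = 1
  1+0 = 1
  0+1 = 1
  0+1 = 1
  1+0 = 1
  1+1 = 0 carry 1
  0+0+1 = 1
  1+1 = 0 carry 1
  0+0+1 = 1
  0+0 = 0
  1+1 = 0 carry 1
  0+1+1 = 0 carry 1
  1+0+1 = 0 carry 1
  1+0+1 = 0 carry 1
  final carry 1

0b100000101011111011101101100101100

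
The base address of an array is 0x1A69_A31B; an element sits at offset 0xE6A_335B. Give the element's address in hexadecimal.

0x28D3D676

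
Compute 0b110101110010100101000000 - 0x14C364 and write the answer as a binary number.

0x14C364 = 0b101001100001101100100 in binary.
Subtract column by column in base 2:
  0-0 → 0
  0-0 → 0
  0-1 → 1 (borrow)
  0-0-1 → 1 (borrow)
  0-0-1 → 1 (borrow)
  0-1-1 → 0 (borrow)
  1-1-1 → 1 (borrow)
  0-0-1 → 1 (borrow)
  1-1-1 → 1 (borrow)
  0-1-1 → 0 (borrow)
  0-0-1 → 1 (borrow)
  1-0-1 → 0
  0-0 → 0
  1-0 → 1
  0-1 → 1 (borrow)
  0-1-1 → 0 (borrow)
  1-0-1 → 0
  1-0 → 1
  1-1 → 0
  0-0 → 0
  1-1 → 0
  0-0 → 0
  1-0 → 1
  1-0 → 1

0b110000100110010111011100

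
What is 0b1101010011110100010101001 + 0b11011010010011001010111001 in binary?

0b101000100110001101101100010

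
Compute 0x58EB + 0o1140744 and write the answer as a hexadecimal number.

0o1140744 = 0x4C1E4 in hexadecimal.
Add column by column in base 16, right to left:
  B+4 = F
  E+E = C carry 1
  8+1+1 = A
  5+C = 1 carry 1
  0+4+1 = 5

0x51ACF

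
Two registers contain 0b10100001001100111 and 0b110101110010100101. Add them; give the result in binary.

0b1001001111100001100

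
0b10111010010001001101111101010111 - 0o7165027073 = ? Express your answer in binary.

0o7165027073 = 0b111001110101000010111000111011 in binary.
Subtract column by column in base 2:
  1-1 → 0
  1-1 → 0
  1-0 → 1
  0-1 → 1 (borrow)
  1-1-1 → 1 (borrow)
  0-1-1 → 0 (borrow)
  1-0-1 → 0
  0-0 → 0
  1-0 → 1
  1-1 → 0
  1-1 → 0
  1-1 → 0
  1-0 → 1
  0-1 → 1 (borrow)
  1-0-1 → 0
  1-0 → 1
  0-0 → 0
  0-0 → 0
  1-1 → 0
  0-0 → 0
  0-1 → 1 (borrow)
  0-0-1 → 1 (borrow)
  1-1-1 → 1 (borrow)
  0-1-1 → 0 (borrow)
  0-1-1 → 0 (borrow)
  1-0-1 → 0
  0-0 → 0
  1-1 → 0
  1-1 → 0
  1-1 → 0
  0-0 → 0
  1-0 → 1

0b10000000011100001011000100011100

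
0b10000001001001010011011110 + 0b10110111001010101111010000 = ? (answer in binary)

0b100111000010100000010101110

Add column by column in base 2, right to left:
  0+0 = 0
  1+0 = 1
  1+0 = 1
  1+0 = 1
  1+1 = 0 carry 1
  0+0+1 = 1
  1+1 = 0 carry 1
  1+1+1 = 1 carry 1
  0+1+1 = 0 carry 1
  0+1+1 = 0 carry 1
  1+0+1 = 0 carry 1
  0+1+1 = 0 carry 1
  1+0+1 = 0 carry 1
  0+1+1 = 0 carry 1
  0+0+1 = 1
  1+1 = 0 carry 1
  0+0+1 = 1
  0+0 = 0
  1+1 = 0 carry 1
  0+1+1 = 0 carry 1
  0+1+1 = 0 carry 1
  0+0+1 = 1
  0+1 = 1
  0+1 = 1
  0+0 = 0
  1+1 = 0 carry 1
  final carry 1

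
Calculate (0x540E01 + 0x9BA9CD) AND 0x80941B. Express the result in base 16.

0x80940A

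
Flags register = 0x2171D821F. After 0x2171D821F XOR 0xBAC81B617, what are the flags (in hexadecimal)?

0x9BB9C3408

XOR each hex digit independently (no carries):
  2^B=9, 1^A=B, 7^C=B, 1^8=9, D^1=C, 8^B=3, 2^6=4, 1^1=0, F^7=8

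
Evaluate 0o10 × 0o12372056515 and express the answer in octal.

Multiply each base-8 digit by 8, carrying:
  5×8 = 40 → write 0 carry 5
  1×8+5 = 13 → write 5 carry 1
  5×8+1 = 41 → write 1 carry 5
  6×8+5 = 53 → write 5 carry 6
  5×8+6 = 46 → write 6 carry 5
  0×8+5 = 5 → write 5
  2×8 = 16 → write 0 carry 2
  7×8+2 = 58 → write 2 carry 7
  3×8+7 = 31 → write 7 carry 3
  2×8+3 = 19 → write 3 carry 2
  1×8+2 = 10 → write 2 carry 1
  remaining carry: 1

0o123720565150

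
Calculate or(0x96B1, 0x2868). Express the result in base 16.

0xBEF9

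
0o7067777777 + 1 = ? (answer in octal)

The trailing 7 digits are 7 (max in base 8), so adding 1 cascades: they roll to 0 and the next digit up increments.

0o7070000000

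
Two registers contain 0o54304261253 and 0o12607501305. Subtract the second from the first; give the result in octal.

0o41474557746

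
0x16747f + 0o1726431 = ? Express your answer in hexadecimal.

0x1e2198

0o1726431 = 0x7ad19 in hexadecimal.
Add column by column in base 16, right to left:
  f+9 = 8 carry 1
  7+1+1 = 9
  4+d = 1 carry 1
  7+a+1 = 2 carry 1
  6+7+1 = e
  1+0 = 1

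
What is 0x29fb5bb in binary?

0b10100111111011010110111011

Expand each hex digit to 4 bits: 2=0010 9=1001 f=1111 b=1011 5=0101 b=1011 b=1011.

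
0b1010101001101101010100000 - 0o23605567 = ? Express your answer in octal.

0o101347451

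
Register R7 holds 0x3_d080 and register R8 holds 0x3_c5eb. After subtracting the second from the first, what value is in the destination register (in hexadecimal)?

Subtract column by column in base 16:
  0-b → 5 (borrow)
  8-e-1 → 9 (borrow)
  0-5-1 → a (borrow)
  d-c-1 → 0
  3-3 → 0

0xa95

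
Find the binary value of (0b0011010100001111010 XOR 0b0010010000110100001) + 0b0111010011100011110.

0b1000011000011111001

First 0b0011010100001111010 XOR 0b0010010000110100001 = 0b0001000100111011011.
Add column by column in base 2, right to left:
  1+0 = 1
  1+1 = 0 carry 1
  0+1+1 = 0 carry 1
  1+1+1 = 1 carry 1
  1+1+1 = 1 carry 1
  0+0+1 = 1
  1+0 = 1
  1+0 = 1
  1+1 = 0 carry 1
  0+1+1 = 0 carry 1
  0+1+1 = 0 carry 1
  1+0+1 = 0 carry 1
  0+0+1 = 1
  0+1 = 1
  0+0 = 0
  1+1 = 0 carry 1
  0+1+1 = 0 carry 1
  0+1+1 = 0 carry 1
  final carry 1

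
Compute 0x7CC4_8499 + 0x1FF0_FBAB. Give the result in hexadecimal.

Add column by column in base 16, right to left:
  9+B = 4 carry 1
  9+A+1 = 4 carry 1
  4+B+1 = 0 carry 1
  8+F+1 = 8 carry 1
  4+0+1 = 5
  C+F = B carry 1
  C+F+1 = C carry 1
  7+1+1 = 9

0x9CB58044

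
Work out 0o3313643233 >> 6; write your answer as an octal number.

Shifting right by 6 bits = 2 oct digits: drop the last 2.

0o33136432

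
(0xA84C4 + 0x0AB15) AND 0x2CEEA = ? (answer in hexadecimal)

0x20EC8

Add column by column in base 16, right to left:
  4+5 = 9
  C+1 = D
  4+B = F
  8+A = 2 carry 1
  A+0+1 = B
Sum = 0xB2FD9; now AND with 0x2CEEA:
  B&2=2, 2&C=0, F&E=E, D&E=C, 9&A=8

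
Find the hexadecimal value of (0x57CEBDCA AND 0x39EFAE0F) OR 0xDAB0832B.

0x57CEBDCA AND 0x39EFAE0F = 0x11CEAC0A.
Then OR with 0xDAB0832B.

0xDBFEAF2B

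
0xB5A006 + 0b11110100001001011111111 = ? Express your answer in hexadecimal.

0x12FB305

0b11110100001001011111111 = 0x7A12FF in hexadecimal.
Add column by column in base 16, right to left:
  6+F = 5 carry 1
  0+F+1 = 0 carry 1
  0+2+1 = 3
  A+1 = B
  5+A = F
  B+7 = 2 carry 1
  final carry 1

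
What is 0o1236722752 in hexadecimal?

Each octal digit is 3 bits: 1=001 2=010 3=011 6=110 7=111 2=010 2=010 7=111 5=101 2=010.
Group the bits into nibbles: 1010 0111 1011 1010 0101 1110 1010 → a7ba5ea.

0xa7ba5ea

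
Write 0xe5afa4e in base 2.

Expand each hex digit to 4 bits: e=1110 5=0101 a=1010 f=1111 a=1010 4=0100 e=1110.

0b1110010110101111101001001110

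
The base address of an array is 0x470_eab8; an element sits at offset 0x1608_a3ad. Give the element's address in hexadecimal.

Add column by column in base 16, right to left:
  8+d = 5 carry 1
  b+a+1 = 6 carry 1
  a+3+1 = e
  e+a = 8 carry 1
  0+8+1 = 9
  7+0 = 7
  4+6 = a
  0+1 = 1

0x1a798e65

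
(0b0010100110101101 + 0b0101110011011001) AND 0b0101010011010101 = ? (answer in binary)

0b10010000100

Add column by column in base 2, right to left:
  1+1 = 0 carry 1
  0+0+1 = 1
  1+0 = 1
  1+1 = 0 carry 1
  0+1+1 = 0 carry 1
  1+0+1 = 0 carry 1
  0+1+1 = 0 carry 1
  1+1+1 = 1 carry 1
  1+0+1 = 0 carry 1
  0+0+1 = 1
  0+1 = 1
  1+1 = 0 carry 1
  0+1+1 = 0 carry 1
  1+0+1 = 0 carry 1
  0+1+1 = 0 carry 1
  final carry 1
Sum = 0b1000011010000110; now AND with 0b0101010011010101:
  1000011010000110
& 0101010011010101
= 0000010010000100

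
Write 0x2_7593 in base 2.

0b100111010110010011

Expand each hex digit to 4 bits: 2=0010 7=0111 5=0101 9=1001 3=0011.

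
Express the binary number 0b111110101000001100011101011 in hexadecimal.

Group the bits into nibbles: 0111 1101 0100 0001 1000 1110 1011 → 7D418EB.

0x7D418EB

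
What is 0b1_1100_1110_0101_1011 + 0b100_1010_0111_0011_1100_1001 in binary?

0b10011000100001000100100

Add column by column in base 2, right to left:
  1+1 = 0 carry 1
  1+0+1 = 0 carry 1
  0+0+1 = 1
  1+1 = 0 carry 1
  1+0+1 = 0 carry 1
  0+0+1 = 1
  1+1 = 0 carry 1
  0+1+1 = 0 carry 1
  0+1+1 = 0 carry 1
  1+1+1 = 1 carry 1
  1+0+1 = 0 carry 1
  1+0+1 = 0 carry 1
  0+1+1 = 0 carry 1
  0+1+1 = 0 carry 1
  1+1+1 = 1 carry 1
  1+0+1 = 0 carry 1
  1+0+1 = 0 carry 1
  0+1+1 = 0 carry 1
  0+0+1 = 1
  0+1 = 1
  0+0 = 0
  0+0 = 0
  0+1 = 1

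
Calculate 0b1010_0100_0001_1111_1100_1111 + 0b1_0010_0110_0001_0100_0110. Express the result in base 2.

0b101101101000000100010101

Add column by column in base 2, right to left:
  1+0 = 1
  1+1 = 0 carry 1
  1+1+1 = 1 carry 1
  1+0+1 = 0 carry 1
  0+0+1 = 1
  0+0 = 0
  1+1 = 0 carry 1
  1+0+1 = 0 carry 1
  1+1+1 = 1 carry 1
  1+0+1 = 0 carry 1
  1+0+1 = 0 carry 1
  1+0+1 = 0 carry 1
  1+0+1 = 0 carry 1
  0+1+1 = 0 carry 1
  0+1+1 = 0 carry 1
  0+0+1 = 1
  0+0 = 0
  0+1 = 1
  1+0 = 1
  0+0 = 0
  0+1 = 1
  1+0 = 1
  0+0 = 0
  1+0 = 1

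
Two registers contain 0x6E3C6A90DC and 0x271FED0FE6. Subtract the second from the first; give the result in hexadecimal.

0x471C7D80F6

Subtract column by column in base 16:
  C-6 → 6
  D-E → F (borrow)
  0-F-1 → 0 (borrow)
  9-0-1 → 8
  A-D → D (borrow)
  6-E-1 → 7 (borrow)
  C-F-1 → C (borrow)
  3-1-1 → 1
  E-7 → 7
  6-2 → 4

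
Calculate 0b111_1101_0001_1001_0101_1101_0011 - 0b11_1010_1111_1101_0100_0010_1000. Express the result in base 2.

0b100001000011100000110101011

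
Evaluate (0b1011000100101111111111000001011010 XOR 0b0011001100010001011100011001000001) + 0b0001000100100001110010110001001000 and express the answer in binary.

0b1001001101100000010110001001100011

First 0b1011000100101111111111000001011010 XOR 0b0011001100010001011100011001000001 = 0b1000001000111110100011011000011011.
Add column by column in base 2, right to left:
  1+0 = 1
  1+0 = 1
  0+0 = 0
  1+1 = 0 carry 1
  1+0+1 = 0 carry 1
  0+0+1 = 1
  0+1 = 1
  0+0 = 0
  0+0 = 0
  1+0 = 1
  1+1 = 0 carry 1
  0+1+1 = 0 carry 1
  1+0+1 = 0 carry 1
  1+1+1 = 1 carry 1
  0+0+1 = 1
  0+0 = 0
  0+1 = 1
  1+1 = 0 carry 1
  0+1+1 = 0 carry 1
  1+0+1 = 0 carry 1
  1+0+1 = 0 carry 1
  1+0+1 = 0 carry 1
  1+0+1 = 0 carry 1
  1+1+1 = 1 carry 1
  0+0+1 = 1
  0+0 = 0
  0+1 = 1
  1+0 = 1
  0+0 = 0
  0+0 = 0
  0+1 = 1
  0+0 = 0
  0+0 = 0
  1+0 = 1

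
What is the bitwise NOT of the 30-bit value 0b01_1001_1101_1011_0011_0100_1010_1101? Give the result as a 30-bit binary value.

Invert each bit: 011001110110110011010010101101 → 100110001001001100101101010010.

0b100110001001001100101101010010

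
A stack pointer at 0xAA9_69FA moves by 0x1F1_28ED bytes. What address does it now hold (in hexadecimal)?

0xC9A92E7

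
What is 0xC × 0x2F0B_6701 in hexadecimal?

0x23488D40C

Multiply each base-16 digit by 12, carrying:
  1×12 = 12 → write C
  0×12 = 0 → write 0
  7×12 = 84 → write 4 carry 5
  6×12+5 = 77 → write D carry 4
  B×12+4 = 136 → write 8 carry 8
  0×12+8 = 8 → write 8
  F×12 = 180 → write 4 carry 11
  2×12+11 = 35 → write 3 carry 2
  remaining carry: 2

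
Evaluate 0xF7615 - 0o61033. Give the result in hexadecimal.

0xF13FA

0o61033 = 0x621B in hexadecimal.
Subtract column by column in base 16:
  5-B → A (borrow)
  1-1-1 → F (borrow)
  6-2-1 → 3
  7-6 → 1
  F-0 → F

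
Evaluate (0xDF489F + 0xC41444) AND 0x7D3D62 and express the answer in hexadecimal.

0x211C62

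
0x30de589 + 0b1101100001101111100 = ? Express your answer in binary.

0b11000101001010100100000101

0x30de589 = 0b11000011011110010110001001 in binary.
Add column by column in base 2, right to left:
  1+0 = 1
  0+0 = 0
  0+1 = 1
  1+1 = 0 carry 1
  0+1+1 = 0 carry 1
  0+1+1 = 0 carry 1
  0+1+1 = 0 carry 1
  1+0+1 = 0 carry 1
  1+1+1 = 1 carry 1
  0+1+1 = 0 carry 1
  1+0+1 = 0 carry 1
  0+0+1 = 1
  0+0 = 0
  1+0 = 1
  1+1 = 0 carry 1
  1+1+1 = 1 carry 1
  1+0+1 = 0 carry 1
  0+1+1 = 0 carry 1
  1+1+1 = 1 carry 1
  1+0+1 = 0 carry 1
  0+0+1 = 1
  0+0 = 0
  0+0 = 0
  0+0 = 0
  1+0 = 1
  1+0 = 1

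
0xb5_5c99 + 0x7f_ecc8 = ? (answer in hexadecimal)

Add column by column in base 16, right to left:
  9+8 = 1 carry 1
  9+c+1 = 6 carry 1
  c+c+1 = 9 carry 1
  5+e+1 = 4 carry 1
  5+f+1 = 5 carry 1
  b+7+1 = 3 carry 1
  final carry 1

0x1354961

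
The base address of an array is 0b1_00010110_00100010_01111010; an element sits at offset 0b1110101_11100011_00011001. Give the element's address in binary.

0b1100011000000010110010011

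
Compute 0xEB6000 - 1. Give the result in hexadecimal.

The trailing 3 digits are 0, so subtracting 1 borrows through: they become F and the next digit up decrements.

0xEB5FFF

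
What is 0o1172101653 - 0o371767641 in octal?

0o600112012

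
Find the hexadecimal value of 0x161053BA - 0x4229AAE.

0x11EDB90C

Subtract column by column in base 16:
  A-E → C (borrow)
  B-A-1 → 0
  3-A → 9 (borrow)
  5-9-1 → B (borrow)
  0-2-1 → D (borrow)
  1-2-1 → E (borrow)
  6-4-1 → 1
  1-0 → 1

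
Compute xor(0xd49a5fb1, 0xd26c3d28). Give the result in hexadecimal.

0x06f66299

XOR each hex digit independently (no carries):
  d^d=0, 4^2=6, 9^6=f, a^c=6, 5^3=6, f^d=2, b^2=9, 1^8=9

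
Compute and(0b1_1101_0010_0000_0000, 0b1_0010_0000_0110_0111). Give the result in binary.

AND bit by bit (1 only where both bits are 1):
  11101001000000000
& 10010000001100111
= 10000000000000000

0b10000000000000000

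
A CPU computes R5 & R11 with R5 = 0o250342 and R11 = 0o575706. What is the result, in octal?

0o050302

AND each oct digit independently (no carries):
  2&5=0, 5&7=5, 0&5=0, 3&7=3, 4&0=0, 2&6=2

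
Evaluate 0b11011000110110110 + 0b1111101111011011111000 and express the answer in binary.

0b10000001010100010101110

Add column by column in base 2, right to left:
  0+0 = 0
  1+0 = 1
  1+0 = 1
  0+1 = 1
  1+1 = 0 carry 1
  1+1+1 = 1 carry 1
  0+1+1 = 0 carry 1
  1+1+1 = 1 carry 1
  1+0+1 = 0 carry 1
  0+1+1 = 0 carry 1
  0+1+1 = 0 carry 1
  0+0+1 = 1
  1+1 = 0 carry 1
  1+1+1 = 1 carry 1
  0+1+1 = 0 carry 1
  1+1+1 = 1 carry 1
  1+0+1 = 0 carry 1
  0+1+1 = 0 carry 1
  0+1+1 = 0 carry 1
  0+1+1 = 0 carry 1
  0+1+1 = 0 carry 1
  0+1+1 = 0 carry 1
  final carry 1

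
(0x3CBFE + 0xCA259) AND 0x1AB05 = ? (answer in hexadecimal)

0x2A05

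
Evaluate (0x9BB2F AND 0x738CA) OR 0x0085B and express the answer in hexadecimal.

0x9BB2F AND 0x738CA = 0x1380A.
Then OR with 0x0085B.

0x1385B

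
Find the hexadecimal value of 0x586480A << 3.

0x2C324050

3 bits is not a whole number of base-16 digits; in binary: 101100001100100100000001010 << 3 = 101100001100100100000001010000.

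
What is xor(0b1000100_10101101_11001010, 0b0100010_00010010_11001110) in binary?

XOR bit by bit (1 where the bits differ):
  10001001010110111001010
^ 01000100001001011001110
= 11001101011111100000100

0b11001101011111100000100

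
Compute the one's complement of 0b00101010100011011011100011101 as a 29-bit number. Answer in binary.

Invert each bit: 00101010100011011011100011101 → 11010101011100100100011100010.

0b11010101011100100100011100010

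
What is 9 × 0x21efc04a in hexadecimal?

Multiply each base-16 digit by 9, carrying:
  a×9 = 90 → write a carry 5
  4×9+5 = 41 → write 9 carry 2
  0×9+2 = 2 → write 2
  c×9 = 108 → write c carry 6
  f×9+6 = 141 → write d carry 8
  e×9+8 = 134 → write 6 carry 8
  1×9+8 = 17 → write 1 carry 1
  2×9+1 = 19 → write 3 carry 1
  remaining carry: 1

0x1316dc29a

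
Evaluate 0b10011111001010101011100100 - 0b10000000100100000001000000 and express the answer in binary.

0b11110100110101010100100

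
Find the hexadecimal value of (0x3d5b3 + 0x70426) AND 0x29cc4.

Add column by column in base 16, right to left:
  3+6 = 9
  b+2 = d
  5+4 = 9
  d+0 = d
  3+7 = a
Sum = 0xad9d9; now AND with 0x29cc4:
  a&2=2, d&9=9, 9&c=8, d&c=c, 9&4=0

0x298c0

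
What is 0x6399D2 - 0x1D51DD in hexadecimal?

0x4647F5

Subtract column by column in base 16:
  2-D → 5 (borrow)
  D-D-1 → F (borrow)
  9-1-1 → 7
  9-5 → 4
  3-D → 6 (borrow)
  6-1-1 → 4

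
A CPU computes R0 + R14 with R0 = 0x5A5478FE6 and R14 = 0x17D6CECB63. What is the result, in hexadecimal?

Add column by column in base 16, right to left:
  6+3 = 9
  E+6 = 4 carry 1
  F+B+1 = B carry 1
  8+C+1 = 5 carry 1
  7+E+1 = 6 carry 1
  4+C+1 = 1 carry 1
  5+6+1 = C
  A+D = 7 carry 1
  5+7+1 = D
  0+1 = 1

0x1D7C165B49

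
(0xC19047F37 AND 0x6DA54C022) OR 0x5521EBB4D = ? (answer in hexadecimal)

0xC19047F37 AND 0x6DA54C022 = 0x418044022.
Then OR with 0x5521EBB4D.

0x55A1EFB6F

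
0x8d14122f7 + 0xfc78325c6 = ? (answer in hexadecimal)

0x1898c448bd

Add column by column in base 16, right to left:
  7+6 = d
  f+c = b carry 1
  2+5+1 = 8
  2+2 = 4
  1+3 = 4
  4+8 = c
  1+7 = 8
  d+c = 9 carry 1
  8+f+1 = 8 carry 1
  final carry 1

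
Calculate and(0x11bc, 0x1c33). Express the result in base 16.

AND each hex digit independently (no carries):
  1&1=1, 1&c=0, b&3=3, c&3=0

0x1030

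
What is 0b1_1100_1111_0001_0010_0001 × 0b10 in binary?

0b1110011110001001000010

Multiply each base-2 digit by 2, carrying:
  1×2 = 2 → write 0 carry 1
  0×2+1 = 1 → write 1
  0×2 = 0 → write 0
  0×2 = 0 → write 0
  0×2 = 0 → write 0
  1×2 = 2 → write 0 carry 1
  0×2+1 = 1 → write 1
  0×2 = 0 → write 0
  1×2 = 2 → write 0 carry 1
  0×2+1 = 1 → write 1
  0×2 = 0 → write 0
  0×2 = 0 → write 0
  1×2 = 2 → write 0 carry 1
  1×2+1 = 3 → write 1 carry 1
  1×2+1 = 3 → write 1 carry 1
  1×2+1 = 3 → write 1 carry 1
  0×2+1 = 1 → write 1
  0×2 = 0 → write 0
  1×2 = 2 → write 0 carry 1
  1×2+1 = 3 → write 1 carry 1
  1×2+1 = 3 → write 1 carry 1
  remaining carry: 1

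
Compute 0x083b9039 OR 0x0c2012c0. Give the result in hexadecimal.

0x0c3b92f9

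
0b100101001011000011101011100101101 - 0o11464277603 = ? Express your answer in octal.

0b100101001011000011101011100101101 = 0o45130353455 in octal.
Subtract column by column in base 8:
  5-3 → 2
  5-0 → 5
  4-6 → 6 (borrow)
  3-7-1 → 3 (borrow)
  5-7-1 → 5 (borrow)
  3-2-1 → 0
  0-4 → 4 (borrow)
  3-6-1 → 4 (borrow)
  1-4-1 → 4 (borrow)
  5-1-1 → 3
  4-1 → 3

0o33444053652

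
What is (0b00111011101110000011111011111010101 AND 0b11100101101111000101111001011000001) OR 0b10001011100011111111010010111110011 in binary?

0b00111011101110000011111011111010101 AND 0b11100101101111000101111001011000001 = 0b00100001101110000001111001011000001.
Then OR with 0b10001011100011111111010010111110011.

0b10101011101111111111111011111110011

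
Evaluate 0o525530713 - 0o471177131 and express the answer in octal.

Subtract column by column in base 8:
  3-1 → 2
  1-3 → 6 (borrow)
  7-1-1 → 5
  0-7 → 1 (borrow)
  3-7-1 → 3 (borrow)
  5-1-1 → 3
  5-1 → 4
  2-7 → 3 (borrow)
  5-4-1 → 0

0o34331562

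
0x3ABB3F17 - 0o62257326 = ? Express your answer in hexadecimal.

0x39F1E041

0o62257326 = 0xC95ED6 in hexadecimal.
Subtract column by column in base 16:
  7-6 → 1
  1-D → 4 (borrow)
  F-E-1 → 0
  3-5 → E (borrow)
  B-9-1 → 1
  B-C → F (borrow)
  A-0-1 → 9
  3-0 → 3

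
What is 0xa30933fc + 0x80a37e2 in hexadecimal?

0xab136bde

Add column by column in base 16, right to left:
  c+2 = e
  f+e = d carry 1
  3+7+1 = b
  3+3 = 6
  9+a = 3 carry 1
  0+0+1 = 1
  3+8 = b
  a+0 = a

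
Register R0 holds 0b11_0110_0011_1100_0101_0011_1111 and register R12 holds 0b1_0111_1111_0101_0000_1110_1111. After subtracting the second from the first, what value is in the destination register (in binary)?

0b1111001000111010001010000

Subtract column by column in base 2:
  1-1 → 0
  1-1 → 0
  1-1 → 0
  1-1 → 0
  1-0 → 1
  1-1 → 0
  0-1 → 1 (borrow)
  0-1-1 → 0 (borrow)
  1-0-1 → 0
  0-0 → 0
  1-0 → 1
  0-0 → 0
  0-1 → 1 (borrow)
  0-0-1 → 1 (borrow)
  1-1-1 → 1 (borrow)
  1-0-1 → 0
  1-1 → 0
  1-1 → 0
  0-1 → 1 (borrow)
  0-1-1 → 0 (borrow)
  0-1-1 → 0 (borrow)
  1-1-1 → 1 (borrow)
  1-1-1 → 1 (borrow)
  0-0-1 → 1 (borrow)
  1-1-1 → 1 (borrow)
  1-0-1 → 0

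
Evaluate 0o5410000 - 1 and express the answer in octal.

The trailing 4 digits are 0, so subtracting 1 borrows through: they become 7 and the next digit up decrements.

0o5407777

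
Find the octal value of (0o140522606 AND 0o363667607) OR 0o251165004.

0o351567606

0o140522606 AND 0o363667607 = 0o140422606.
Then OR with 0o251165004.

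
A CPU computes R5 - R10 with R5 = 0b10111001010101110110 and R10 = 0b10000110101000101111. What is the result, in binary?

0b110010101101000111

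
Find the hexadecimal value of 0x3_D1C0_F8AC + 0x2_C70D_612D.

0x698CE59D9

Add column by column in base 16, right to left:
  C+D = 9 carry 1
  A+2+1 = D
  8+1 = 9
  F+6 = 5 carry 1
  0+D+1 = E
  C+0 = C
  1+7 = 8
  D+C = 9 carry 1
  3+2+1 = 6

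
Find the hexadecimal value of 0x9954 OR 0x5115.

OR each hex digit independently (no carries):
  9|5=D, 9|1=9, 5|1=5, 4|5=5

0xD955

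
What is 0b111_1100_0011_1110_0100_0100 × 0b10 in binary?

Multiply each base-2 digit by 2, carrying:
  0×2 = 0 → write 0
  0×2 = 0 → write 0
  1×2 = 2 → write 0 carry 1
  0×2+1 = 1 → write 1
  0×2 = 0 → write 0
  0×2 = 0 → write 0
  1×2 = 2 → write 0 carry 1
  0×2+1 = 1 → write 1
  0×2 = 0 → write 0
  1×2 = 2 → write 0 carry 1
  1×2+1 = 3 → write 1 carry 1
  1×2+1 = 3 → write 1 carry 1
  1×2+1 = 3 → write 1 carry 1
  1×2+1 = 3 → write 1 carry 1
  0×2+1 = 1 → write 1
  0×2 = 0 → write 0
  0×2 = 0 → write 0
  0×2 = 0 → write 0
  1×2 = 2 → write 0 carry 1
  1×2+1 = 3 → write 1 carry 1
  1×2+1 = 3 → write 1 carry 1
  1×2+1 = 3 → write 1 carry 1
  1×2+1 = 3 → write 1 carry 1
  remaining carry: 1

0b111110000111110010001000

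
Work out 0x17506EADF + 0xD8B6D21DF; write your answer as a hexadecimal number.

0xF00740CBE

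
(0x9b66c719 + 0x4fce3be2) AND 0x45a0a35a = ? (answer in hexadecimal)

0x4120025a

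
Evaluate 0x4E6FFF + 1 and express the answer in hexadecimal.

The trailing 3 digits are F (max in base 16), so adding 1 cascades: they roll to 0 and the next digit up increments.

0x4E7000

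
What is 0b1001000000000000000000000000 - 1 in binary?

The trailing 24 digits are 0, so subtracting 1 borrows through: they become 1 and the next digit up decrements.

0b1000111111111111111111111111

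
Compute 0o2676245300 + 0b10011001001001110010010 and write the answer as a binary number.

0b10111010001011101111001010010

0o2676245300 = 0b10110111110010100101011000000 in binary.
Add column by column in base 2, right to left:
  0+0 = 0
  0+1 = 1
  0+0 = 0
  0+0 = 0
  0+1 = 1
  0+0 = 0
  1+0 = 1
  1+1 = 0 carry 1
  0+1+1 = 0 carry 1
  1+1+1 = 1 carry 1
  0+0+1 = 1
  1+0 = 1
  0+1 = 1
  0+0 = 0
  1+0 = 1
  0+1 = 1
  1+0 = 1
  0+0 = 0
  0+1 = 1
  1+1 = 0 carry 1
  1+0+1 = 0 carry 1
  1+0+1 = 0 carry 1
  1+1+1 = 1 carry 1
  1+0+1 = 0 carry 1
  0+0+1 = 1
  1+0 = 1
  1+0 = 1
  0+0 = 0
  1+0 = 1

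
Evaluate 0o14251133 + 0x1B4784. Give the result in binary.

0o14251133 = 0b1100010101001001011011 in binary.
0x1B4784 = 0b110110100011110000100 in binary.
Add column by column in base 2, right to left:
  1+0 = 1
  1+0 = 1
  0+1 = 1
  1+0 = 1
  1+0 = 1
  0+0 = 0
  1+0 = 1
  0+1 = 1
  0+1 = 1
  1+1 = 0 carry 1
  0+1+1 = 0 carry 1
  0+0+1 = 1
  1+0 = 1
  0+0 = 0
  1+1 = 0 carry 1
  0+0+1 = 1
  1+1 = 0 carry 1
  0+1+1 = 0 carry 1
  0+0+1 = 1
  0+1 = 1
  1+1 = 0 carry 1
  1+0+1 = 0 carry 1
  final carry 1

0b10011001001100111011111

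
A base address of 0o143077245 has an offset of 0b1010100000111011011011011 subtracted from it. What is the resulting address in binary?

0b1111000000011111001010

0o143077245 = 0b1100011000111111010100101 in binary.
Subtract column by column in base 2:
  1-1 → 0
  0-1 → 1 (borrow)
  1-0-1 → 0
  0-1 → 1 (borrow)
  0-1-1 → 0 (borrow)
  1-0-1 → 0
  0-1 → 1 (borrow)
  1-1-1 → 1 (borrow)
  0-0-1 → 1 (borrow)
  1-1-1 → 1 (borrow)
  1-1-1 → 1 (borrow)
  1-0-1 → 0
  1-1 → 0
  1-1 → 0
  1-1 → 0
  0-0 → 0
  0-0 → 0
  0-0 → 0
  1-0 → 1
  1-0 → 1
  0-1 → 1 (borrow)
  0-0-1 → 1 (borrow)
  0-1-1 → 0 (borrow)
  1-0-1 → 0
  1-1 → 0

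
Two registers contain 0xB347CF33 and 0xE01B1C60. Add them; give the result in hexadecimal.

Add column by column in base 16, right to left:
  3+0 = 3
  3+6 = 9
  F+C = B carry 1
  C+1+1 = E
  7+B = 2 carry 1
  4+1+1 = 6
  3+0 = 3
  B+E = 9 carry 1
  final carry 1

0x19362EB93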